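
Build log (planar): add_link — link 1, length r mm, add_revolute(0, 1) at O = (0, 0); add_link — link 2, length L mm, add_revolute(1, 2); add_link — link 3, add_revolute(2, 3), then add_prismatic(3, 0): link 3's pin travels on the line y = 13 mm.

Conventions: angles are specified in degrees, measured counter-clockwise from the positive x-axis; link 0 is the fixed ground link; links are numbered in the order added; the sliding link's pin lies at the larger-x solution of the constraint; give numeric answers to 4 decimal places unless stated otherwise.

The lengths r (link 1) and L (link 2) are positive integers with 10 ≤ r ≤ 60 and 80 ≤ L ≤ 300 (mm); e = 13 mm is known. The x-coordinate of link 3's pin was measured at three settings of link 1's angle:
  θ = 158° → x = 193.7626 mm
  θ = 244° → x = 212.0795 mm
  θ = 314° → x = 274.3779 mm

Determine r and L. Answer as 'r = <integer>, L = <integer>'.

constraint per measurement: (x − r cos θ)² + (r sin θ − e)² = L²
subtracting the θ₁ and θ₂ equations cancels the r² and L² terms:
r = (x₁² − x₂²) / (2[(x₁cos θ₁ + e sin θ₁) − (x₂cos θ₂ + e sin θ₂)]) = 53.0001 → r = 53
L² = (x₁ − r cos θ₁)² + (r sin θ₁ − e)² = 59049.0140 → L = 243.0000 → L = 243
check at θ₃=314°: x = 274.3779 (printed 274.3779) ✓

r = 53, L = 243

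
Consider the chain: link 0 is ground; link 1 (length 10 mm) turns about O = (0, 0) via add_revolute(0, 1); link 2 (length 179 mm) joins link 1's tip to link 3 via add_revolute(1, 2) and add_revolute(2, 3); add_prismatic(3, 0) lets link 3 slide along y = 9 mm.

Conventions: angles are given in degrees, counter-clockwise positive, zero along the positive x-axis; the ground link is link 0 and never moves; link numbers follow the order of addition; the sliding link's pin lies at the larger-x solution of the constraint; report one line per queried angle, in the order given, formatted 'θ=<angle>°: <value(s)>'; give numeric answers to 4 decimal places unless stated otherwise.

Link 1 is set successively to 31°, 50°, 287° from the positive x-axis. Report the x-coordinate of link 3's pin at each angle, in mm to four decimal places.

geometry: r = 10 mm, L = 179 mm, e = 9 mm
θ=31°: crank pin P = (r cos θ, r sin θ) = (8.571673, 5.150381)
θ=31°: h = r sin θ − e = 5.150381 − 9 = -3.849619
θ=31°: x = r cos θ + √(L² − h²) = 8.571673 + 178.958600 = 187.530273
θ=50°: crank pin P = (r cos θ, r sin θ) = (6.427876, 7.660444)
θ=50°: h = r sin θ − e = 7.660444 − 9 = -1.339556
θ=50°: x = r cos θ + √(L² − h²) = 6.427876 + 178.994988 = 185.422864
θ=287°: crank pin P = (r cos θ, r sin θ) = (2.923717, -9.563048)
θ=287°: h = r sin θ − e = -9.563048 − 9 = -18.563048
θ=287°: x = r cos θ + √(L² − h²) = 2.923717 + 178.034865 = 180.958582

θ=31°: 187.5303
θ=50°: 185.4229
θ=287°: 180.9586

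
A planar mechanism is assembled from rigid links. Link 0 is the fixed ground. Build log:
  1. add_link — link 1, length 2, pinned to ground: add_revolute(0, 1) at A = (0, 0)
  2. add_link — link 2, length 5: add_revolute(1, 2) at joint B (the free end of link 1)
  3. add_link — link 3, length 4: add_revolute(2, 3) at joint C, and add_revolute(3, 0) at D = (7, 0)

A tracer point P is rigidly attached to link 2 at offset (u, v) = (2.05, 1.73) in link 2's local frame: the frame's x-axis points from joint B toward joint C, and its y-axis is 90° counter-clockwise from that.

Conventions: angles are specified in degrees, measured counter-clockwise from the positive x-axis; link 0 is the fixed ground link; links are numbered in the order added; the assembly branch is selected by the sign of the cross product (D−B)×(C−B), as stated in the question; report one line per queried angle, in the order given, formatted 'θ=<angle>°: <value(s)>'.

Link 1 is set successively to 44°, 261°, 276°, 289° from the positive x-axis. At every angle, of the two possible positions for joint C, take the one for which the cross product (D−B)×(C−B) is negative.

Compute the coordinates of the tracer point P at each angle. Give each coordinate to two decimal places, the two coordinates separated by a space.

A=(0,0), D=(7.00,0)
θ=44°: B = A + 2.00·(cos44°, sin44°) = (1.4387, 1.3893)
θ=44°: |BD| = 5.7322
θ=44°: circle(B,5.00) ∩ circle(D,4.00): a=3.6512, h=3.4160
θ=44°:   candidates: C₊=(5.8089,3.8185) cross=19.581; C₋=(4.1530,-2.8098) cross=-19.581
θ=44°:   branch - wants cross < 0 → take C=(4.1530,-2.8098) (cross=-19.581)
θ=44°: ex = (C−B)/|BC| = (0.5429,-0.8398); ey = (0.8398,0.5429)
θ=44°: P = B + 2.05·ex + 1.73·ey = (4.0044,0.6069)
θ=261°: B = A + 2.00·(cos261°, sin261°) = (-0.3129, -1.9754)
θ=261°: |BD| = 7.5750
θ=261°: circle(B,5.00) ∩ circle(D,4.00): a=4.3815, h=2.4087
θ=261°:   candidates: C₊=(3.2889,1.4926) cross=18.246; C₋=(4.5452,-3.1582) cross=-18.246
θ=261°:   branch - wants cross < 0 → take C=(4.5452,-3.1582) (cross=-18.246)
θ=261°: ex = (C−B)/|BC| = (0.9716,-0.2366); ey = (0.2366,0.9716)
θ=261°: P = B + 2.05·ex + 1.73·ey = (2.0882,-0.7794)
θ=276°: B = A + 2.00·(cos276°, sin276°) = (0.2091, -1.9890)
θ=276°: |BD| = 7.0762
θ=276°: circle(B,5.00) ∩ circle(D,4.00): a=4.1741, h=2.7527
θ=276°:   candidates: C₊=(3.4411,1.8259) cross=19.479; C₋=(4.9886,-3.4575) cross=-19.479
θ=276°:   branch - wants cross < 0 → take C=(4.9886,-3.4575) (cross=-19.479)
θ=276°: ex = (C−B)/|BC| = (0.9559,-0.2937); ey = (0.2937,0.9559)
θ=276°: P = B + 2.05·ex + 1.73·ey = (2.6767,-0.9374)
θ=289°: B = A + 2.00·(cos289°, sin289°) = (0.6511, -1.8910)
θ=289°: |BD| = 6.6245
θ=289°: circle(B,5.00) ∩ circle(D,4.00): a=3.9915, h=3.0112
θ=289°:   candidates: C₊=(3.6170,2.1343) cross=19.948; C₋=(5.3362,-3.6375) cross=-19.948
θ=289°:   branch - wants cross < 0 → take C=(5.3362,-3.6375) (cross=-19.948)
θ=289°: ex = (C−B)/|BC| = (0.9370,-0.3493); ey = (0.3493,0.9370)
θ=289°: P = B + 2.05·ex + 1.73·ey = (3.1763,-0.9861)

θ=44°: 4.00 0.61
θ=261°: 2.09 -0.78
θ=276°: 2.68 -0.94
θ=289°: 3.18 -0.99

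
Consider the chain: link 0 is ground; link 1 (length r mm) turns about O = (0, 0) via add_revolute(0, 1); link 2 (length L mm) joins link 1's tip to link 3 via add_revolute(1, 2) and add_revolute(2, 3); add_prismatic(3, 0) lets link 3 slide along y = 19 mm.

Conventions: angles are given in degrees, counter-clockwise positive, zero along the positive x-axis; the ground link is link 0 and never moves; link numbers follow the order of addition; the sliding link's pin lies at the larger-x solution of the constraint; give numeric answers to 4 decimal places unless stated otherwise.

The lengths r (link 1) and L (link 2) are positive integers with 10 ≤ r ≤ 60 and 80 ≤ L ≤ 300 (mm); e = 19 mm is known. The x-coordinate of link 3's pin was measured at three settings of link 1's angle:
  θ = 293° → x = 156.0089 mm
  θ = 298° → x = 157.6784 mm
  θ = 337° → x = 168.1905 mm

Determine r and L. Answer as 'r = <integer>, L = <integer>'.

constraint per measurement: (x − r cos θ)² + (r sin θ − e)² = L²
subtracting the θ₁ and θ₂ equations cancels the r² and L² terms:
r = (x₁² − x₂²) / (2[(x₁cos θ₁ + e sin θ₁) − (x₂cos θ₂ + e sin θ₂)]) = 19.0000 → r = 19
L² = (x₁ − r cos θ₁)² + (r sin θ₁ − e)² = 23408.9951 → L = 153.0000 → L = 153
check at θ₃=337°: x = 168.1905 (printed 168.1905) ✓

r = 19, L = 153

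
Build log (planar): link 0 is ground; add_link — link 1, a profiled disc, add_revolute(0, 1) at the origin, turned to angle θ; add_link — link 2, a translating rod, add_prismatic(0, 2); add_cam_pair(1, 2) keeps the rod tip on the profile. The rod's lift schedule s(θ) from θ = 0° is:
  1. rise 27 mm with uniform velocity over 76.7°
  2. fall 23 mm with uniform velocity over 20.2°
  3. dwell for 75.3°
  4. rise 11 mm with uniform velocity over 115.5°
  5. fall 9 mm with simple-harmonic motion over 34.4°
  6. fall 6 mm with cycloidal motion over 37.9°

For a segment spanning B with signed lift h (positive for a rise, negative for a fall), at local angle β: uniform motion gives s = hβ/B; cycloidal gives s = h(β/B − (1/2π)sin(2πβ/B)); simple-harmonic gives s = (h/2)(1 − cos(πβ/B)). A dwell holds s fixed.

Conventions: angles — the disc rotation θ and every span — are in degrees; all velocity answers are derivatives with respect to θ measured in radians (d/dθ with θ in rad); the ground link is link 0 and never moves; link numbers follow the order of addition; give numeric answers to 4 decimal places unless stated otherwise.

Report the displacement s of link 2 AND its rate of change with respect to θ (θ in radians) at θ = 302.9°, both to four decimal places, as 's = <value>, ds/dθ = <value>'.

seg 1 [0°–76.7°] uniform, h=27: full span → s += 27 → s = 27.0000
seg 2 [76.7°–96.9°] uniform, h=-23: full span → s += -23 → s = 4.0000
seg 3 [96.9°–172.2°] dwell: s stays 4.0000
seg 4 [172.2°–287.7°] uniform, h=11: full span → s += 11 → s = 15.0000
seg 5 [287.7°–322.1°] simple-harmonic, h=-9: θ=302.9° here. β=15.2, B=34.4. -9/2·(1 − cos(π·0.4419)) = -3.6826 → s = 11.3174
velocity in seg [287.7°–322.1°] (simple-harmonic), θ in radians: β = 15.2° = 0.2653 rad, B = 34.4° = 0.6004 rad; ds/dθ = (πh/(2B)) sin(πβ/B) = (π·(-9)/(2·0.6004)) sin(π·0.4419) = -23.154831 mm/rad

s = 11.3174, ds/dθ = -23.1548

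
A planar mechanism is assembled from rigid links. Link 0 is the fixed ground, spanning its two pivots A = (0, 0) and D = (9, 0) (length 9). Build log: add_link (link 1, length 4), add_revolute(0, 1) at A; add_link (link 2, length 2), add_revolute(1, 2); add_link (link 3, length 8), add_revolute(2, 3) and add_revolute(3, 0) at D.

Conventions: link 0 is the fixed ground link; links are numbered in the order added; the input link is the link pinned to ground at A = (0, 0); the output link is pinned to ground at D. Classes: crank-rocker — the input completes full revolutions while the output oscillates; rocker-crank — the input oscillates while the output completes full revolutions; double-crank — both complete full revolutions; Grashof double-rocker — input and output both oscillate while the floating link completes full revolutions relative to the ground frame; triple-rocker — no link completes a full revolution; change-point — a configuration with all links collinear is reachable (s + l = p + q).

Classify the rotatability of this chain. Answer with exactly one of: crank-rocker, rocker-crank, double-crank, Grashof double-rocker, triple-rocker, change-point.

lengths: ground=9, input=4, coupler=2, output=8
sorted: s=2 (shortest), l=9 (longest), p+q=12
s + l = 11 vs p + q = 12
s + l < p + q (Grashof) with shortest = coupler link → Grashof double-rocker

Grashof double-rocker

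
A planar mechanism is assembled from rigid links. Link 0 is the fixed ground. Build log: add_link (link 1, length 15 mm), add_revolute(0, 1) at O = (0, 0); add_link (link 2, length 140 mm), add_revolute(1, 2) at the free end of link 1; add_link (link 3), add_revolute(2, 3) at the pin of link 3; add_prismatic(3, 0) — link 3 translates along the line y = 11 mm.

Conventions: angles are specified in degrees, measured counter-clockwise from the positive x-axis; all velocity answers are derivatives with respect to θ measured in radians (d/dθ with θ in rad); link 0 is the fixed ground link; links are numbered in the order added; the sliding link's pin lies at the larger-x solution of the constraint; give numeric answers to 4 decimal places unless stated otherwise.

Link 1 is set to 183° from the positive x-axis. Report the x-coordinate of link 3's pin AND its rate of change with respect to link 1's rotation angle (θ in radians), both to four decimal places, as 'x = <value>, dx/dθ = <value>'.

geometry: r = 15 mm, L = 140 mm, e = 11 mm
crank pin P = (r cos θ, r sin θ) = (-14.979443, -0.785039)
h = r sin θ − e = -0.785039 − 11 = -11.785039
x = r cos θ + √(L² − h²) = -14.979443 + 139.503093 = 124.523650
dx/dθ = −r sin θ − h·r cos θ/√(L² − h²) (θ in radians; h = -11.785039) = -0.480404

x = 124.5236, dx/dθ = -0.4804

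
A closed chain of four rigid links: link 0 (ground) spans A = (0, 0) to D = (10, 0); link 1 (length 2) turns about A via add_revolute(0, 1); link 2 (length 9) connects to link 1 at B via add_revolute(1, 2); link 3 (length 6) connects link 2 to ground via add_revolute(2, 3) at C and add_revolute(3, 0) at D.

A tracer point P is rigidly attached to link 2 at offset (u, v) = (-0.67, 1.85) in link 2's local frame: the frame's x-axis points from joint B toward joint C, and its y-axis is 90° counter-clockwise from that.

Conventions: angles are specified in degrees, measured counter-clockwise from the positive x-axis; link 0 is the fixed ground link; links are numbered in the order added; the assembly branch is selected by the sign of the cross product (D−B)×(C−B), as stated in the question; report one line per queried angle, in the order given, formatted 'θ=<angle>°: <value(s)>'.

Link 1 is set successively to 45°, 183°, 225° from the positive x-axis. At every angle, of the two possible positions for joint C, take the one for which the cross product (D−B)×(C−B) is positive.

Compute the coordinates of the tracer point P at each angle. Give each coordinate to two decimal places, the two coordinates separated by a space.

A=(0,0), D=(10.00,0)
θ=45°: B = A + 2.00·(cos45°, sin45°) = (1.4142, 1.4142)
θ=45°: |BD| = 8.7015
θ=45°: circle(B,9.00) ∩ circle(D,6.00): a=6.9365, h=5.7345
θ=45°:   candidates: C₊=(9.1905,5.9451) cross=49.899; C₋=(7.3265,-5.3714) cross=-49.899
θ=45°:   branch + wants cross > 0 → take C=(9.1905,5.9451) (cross=49.899)
θ=45°: ex = (C−B)/|BC| = (0.8640,0.5034); ey = (-0.5034,0.8640)
θ=45°: P = B + -0.67·ex + 1.85·ey = (-0.0960,2.6754)
θ=183°: B = A + 2.00·(cos183°, sin183°) = (-1.9973, -0.1047)
θ=183°: |BD| = 11.9977
θ=183°: circle(B,9.00) ∩ circle(D,6.00): a=7.8742, h=4.3585
θ=183°:   candidates: C₊=(5.8386,4.3224) cross=52.292; C₋=(5.9147,-4.3943) cross=-52.292
θ=183°:   branch + wants cross > 0 → take C=(5.8386,4.3224) (cross=52.292)
θ=183°: ex = (C−B)/|BC| = (0.8707,0.4919); ey = (-0.4919,0.8707)
θ=183°: P = B + -0.67·ex + 1.85·ey = (-3.4906,1.1765)
θ=225°: B = A + 2.00·(cos225°, sin225°) = (-1.4142, -1.4142)
θ=225°: |BD| = 11.5015
θ=225°: circle(B,9.00) ∩ circle(D,6.00): a=7.7070, h=4.6478
θ=225°:   candidates: C₊=(5.6628,4.1460) cross=53.457; C₋=(6.8058,-5.0791) cross=-53.457
θ=225°:   branch + wants cross > 0 → take C=(5.6628,4.1460) (cross=53.457)
θ=225°: ex = (C−B)/|BC| = (0.7863,0.6178); ey = (-0.6178,0.7863)
θ=225°: P = B + -0.67·ex + 1.85·ey = (-3.0840,-0.3734)

θ=45°: -0.10 2.68
θ=183°: -3.49 1.18
θ=225°: -3.08 -0.37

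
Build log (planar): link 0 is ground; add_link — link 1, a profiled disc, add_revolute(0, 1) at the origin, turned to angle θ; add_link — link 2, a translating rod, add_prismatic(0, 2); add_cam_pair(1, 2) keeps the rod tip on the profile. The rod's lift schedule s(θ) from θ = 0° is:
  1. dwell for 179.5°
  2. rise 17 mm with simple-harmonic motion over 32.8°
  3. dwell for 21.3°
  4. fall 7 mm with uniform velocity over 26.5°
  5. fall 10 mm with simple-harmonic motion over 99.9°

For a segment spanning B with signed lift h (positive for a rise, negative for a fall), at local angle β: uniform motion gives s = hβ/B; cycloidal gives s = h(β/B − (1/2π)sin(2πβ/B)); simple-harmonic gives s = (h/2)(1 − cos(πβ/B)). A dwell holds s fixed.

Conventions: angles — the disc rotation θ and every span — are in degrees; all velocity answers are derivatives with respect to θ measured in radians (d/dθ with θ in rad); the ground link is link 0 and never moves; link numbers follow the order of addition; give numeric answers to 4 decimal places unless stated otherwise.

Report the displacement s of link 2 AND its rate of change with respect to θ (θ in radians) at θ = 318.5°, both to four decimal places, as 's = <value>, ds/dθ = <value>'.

seg 1 [0°–179.5°] dwell: s stays 0.0000
seg 2 [179.5°–212.3°] simple-harmonic, h=17: full span → s += 17 → s = 17.0000
seg 3 [212.3°–233.6°] dwell: s stays 17.0000
seg 4 [233.6°–260.1°] uniform, h=-7: full span → s += -7 → s = 10.0000
seg 5 [260.1°–360°] simple-harmonic, h=-10: θ=318.5° here. β=58.4, B=99.9. -10/2·(1 − cos(π·0.5846)) = -6.3131 → s = 3.6869
velocity in seg [260.1°–360°] (simple-harmonic), θ in radians: β = 58.4° = 1.0193 rad, B = 99.9° = 1.7436 rad; ds/dθ = (πh/(2B)) sin(πβ/B) = (π·(-10)/(2·1.7436)) sin(π·0.5846) = -8.692802 mm/rad

s = 3.6869, ds/dθ = -8.6928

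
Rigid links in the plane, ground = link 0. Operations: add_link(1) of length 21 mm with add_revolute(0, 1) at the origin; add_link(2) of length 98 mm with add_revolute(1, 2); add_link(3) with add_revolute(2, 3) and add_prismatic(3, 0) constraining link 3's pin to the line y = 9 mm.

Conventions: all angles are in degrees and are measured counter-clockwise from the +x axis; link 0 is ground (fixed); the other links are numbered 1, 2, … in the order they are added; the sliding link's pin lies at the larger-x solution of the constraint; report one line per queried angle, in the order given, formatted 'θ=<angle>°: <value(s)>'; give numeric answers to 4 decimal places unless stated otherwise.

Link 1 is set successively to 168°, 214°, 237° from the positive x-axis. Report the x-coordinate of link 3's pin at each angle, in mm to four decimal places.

geometry: r = 21 mm, L = 98 mm, e = 9 mm
θ=168°: crank pin P = (r cos θ, r sin θ) = (-20.541100, 4.366146)
θ=168°: h = r sin θ − e = 4.366146 − 9 = -4.633854
θ=168°: x = r cos θ + √(L² − h²) = -20.541100 + 97.890385 = 77.349285
θ=214°: crank pin P = (r cos θ, r sin θ) = (-17.409789, -11.743051)
θ=214°: h = r sin θ − e = -11.743051 − 9 = -20.743051
θ=214°: x = r cos θ + √(L² − h²) = -17.409789 + 95.779569 = 78.369780
θ=237°: crank pin P = (r cos θ, r sin θ) = (-11.437420, -17.612082)
θ=237°: h = r sin θ − e = -17.612082 − 9 = -26.612082
θ=237°: x = r cos θ + √(L² − h²) = -11.437420 + 94.317533 = 82.880114

θ=168°: 77.3493
θ=214°: 78.3698
θ=237°: 82.8801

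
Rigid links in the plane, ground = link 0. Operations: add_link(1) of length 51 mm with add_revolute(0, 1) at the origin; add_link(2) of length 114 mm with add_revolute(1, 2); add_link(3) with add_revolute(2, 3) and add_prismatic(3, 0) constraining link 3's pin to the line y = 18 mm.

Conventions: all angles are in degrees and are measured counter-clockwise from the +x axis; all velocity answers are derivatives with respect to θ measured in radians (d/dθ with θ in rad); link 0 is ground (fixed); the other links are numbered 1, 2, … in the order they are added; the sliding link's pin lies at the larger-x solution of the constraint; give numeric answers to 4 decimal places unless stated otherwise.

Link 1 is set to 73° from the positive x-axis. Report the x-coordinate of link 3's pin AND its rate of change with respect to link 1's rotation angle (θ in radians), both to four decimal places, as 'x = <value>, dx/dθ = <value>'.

geometry: r = 51 mm, L = 114 mm, e = 18 mm
crank pin P = (r cos θ, r sin θ) = (14.910957, 48.771543)
h = r sin θ − e = 48.771543 − 18 = 30.771543
x = r cos θ + √(L² − h²) = 14.910957 + 109.768448 = 124.679405
dx/dθ = −r sin θ − h·r cos θ/√(L² − h²) (θ in radians; h = 30.771543) = -52.951552

x = 124.6794, dx/dθ = -52.9516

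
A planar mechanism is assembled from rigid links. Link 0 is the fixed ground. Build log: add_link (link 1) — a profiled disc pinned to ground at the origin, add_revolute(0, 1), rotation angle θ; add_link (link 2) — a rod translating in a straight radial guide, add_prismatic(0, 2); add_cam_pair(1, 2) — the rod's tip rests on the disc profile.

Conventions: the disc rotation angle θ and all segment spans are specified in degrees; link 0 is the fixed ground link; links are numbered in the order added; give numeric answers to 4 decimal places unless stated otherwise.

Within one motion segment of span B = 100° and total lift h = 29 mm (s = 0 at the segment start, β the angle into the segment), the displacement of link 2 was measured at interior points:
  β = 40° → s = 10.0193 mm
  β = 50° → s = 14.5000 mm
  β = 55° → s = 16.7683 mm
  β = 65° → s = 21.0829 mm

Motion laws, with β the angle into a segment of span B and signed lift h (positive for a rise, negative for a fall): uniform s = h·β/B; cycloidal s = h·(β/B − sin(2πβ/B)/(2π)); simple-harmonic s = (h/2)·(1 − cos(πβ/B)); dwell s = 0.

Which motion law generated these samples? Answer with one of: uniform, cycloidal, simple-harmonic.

candidates at β/B = r: uniform s = h·r (linear in β); cycloidal s = h·(r − sin(2πr)/(2π)); simple-harmonic s = (h/2)(1 − cos(πr))
β=40°: printed 10.0193 | uniform 11.6000, cycloidal 8.8871, simple-harmonic 10.0193
β=50°: printed 14.5000 | uniform 14.5000, cycloidal 14.5000, simple-harmonic 14.5000
β=55°: printed 16.7683 | uniform 15.9500, cycloidal 17.3763, simple-harmonic 16.7683
β=65°: printed 21.0829 | uniform 18.8500, cycloidal 22.5840, simple-harmonic 21.0829
only one law matches every sample → simple-harmonic

simple-harmonic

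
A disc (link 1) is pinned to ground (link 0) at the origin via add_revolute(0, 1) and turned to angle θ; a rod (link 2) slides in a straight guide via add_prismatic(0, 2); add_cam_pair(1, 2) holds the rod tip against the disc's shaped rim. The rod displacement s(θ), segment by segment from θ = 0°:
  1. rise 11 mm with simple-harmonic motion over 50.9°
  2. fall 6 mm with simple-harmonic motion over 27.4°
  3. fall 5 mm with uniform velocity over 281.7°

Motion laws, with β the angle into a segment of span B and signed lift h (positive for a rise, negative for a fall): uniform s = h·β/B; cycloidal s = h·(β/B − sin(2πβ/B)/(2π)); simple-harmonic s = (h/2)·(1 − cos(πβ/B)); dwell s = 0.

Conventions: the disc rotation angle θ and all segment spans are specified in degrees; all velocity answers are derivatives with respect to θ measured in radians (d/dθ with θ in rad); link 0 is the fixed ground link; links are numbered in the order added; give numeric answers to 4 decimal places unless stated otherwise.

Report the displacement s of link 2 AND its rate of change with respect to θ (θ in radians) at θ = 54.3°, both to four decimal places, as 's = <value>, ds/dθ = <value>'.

segment 1 (0° to 50.9°, simple-harmonic, h = 11) is passed completely: s = 0.0000 + (11) = 11.0000
θ = 54.3° falls in segment 2 (50.9° to 78.3°, simple-harmonic, h = -6): β = 54.3 − 50.9 = 3.4°, B = 27.4°; Δs = -6/2·(1 − cos(π·0.1241)) = -0.2251; s = 11.0000 − 0.2251 = 10.7749
velocity in seg [50.9°–78.3°] (simple-harmonic), θ in radians: β = 3.4° = 0.0593 rad, B = 27.4° = 0.4782 rad; ds/dθ = (πh/(2B)) sin(πβ/B) = (π·(-6)/(2·0.4782)) sin(π·0.1241) = -7.489714 mm/rad

s = 10.7749, ds/dθ = -7.4897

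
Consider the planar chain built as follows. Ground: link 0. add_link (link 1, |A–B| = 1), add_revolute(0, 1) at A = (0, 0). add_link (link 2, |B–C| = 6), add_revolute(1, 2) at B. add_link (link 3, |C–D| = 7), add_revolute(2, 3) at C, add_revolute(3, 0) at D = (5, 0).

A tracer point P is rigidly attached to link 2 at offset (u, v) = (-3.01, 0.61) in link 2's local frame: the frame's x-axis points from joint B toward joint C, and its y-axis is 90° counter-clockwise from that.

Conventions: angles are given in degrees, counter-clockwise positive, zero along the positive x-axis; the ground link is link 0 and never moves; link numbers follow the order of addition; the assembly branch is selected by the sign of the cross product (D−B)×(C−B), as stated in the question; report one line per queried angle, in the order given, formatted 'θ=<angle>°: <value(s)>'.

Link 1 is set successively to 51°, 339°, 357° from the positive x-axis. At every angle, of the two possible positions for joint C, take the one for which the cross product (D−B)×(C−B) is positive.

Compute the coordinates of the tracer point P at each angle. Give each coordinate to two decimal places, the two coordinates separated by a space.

A=(0,0), D=(5.00,0)
θ=51°: B = A + 1.00·(cos51°, sin51°) = (0.6293, 0.7771)
θ=51°: |BD| = 4.4392
θ=51°: circle(B,6.00) ∩ circle(D,7.00): a=0.7554, h=5.9523
θ=51°:   candidates: C₊=(2.4151,6.5052) cross=26.423; C₋=(0.3310,-5.2154) cross=-26.423
θ=51°:   branch + wants cross > 0 → take C=(2.4151,6.5052) (cross=26.423)
θ=51°: ex = (C−B)/|BC| = (0.2976,0.9547); ey = (-0.9547,0.2976)
θ=51°: P = B + -3.01·ex + 0.61·ey = (-0.8489,-1.9149)
θ=339°: B = A + 1.00·(cos339°, sin339°) = (0.9336, -0.3584)
θ=339°: |BD| = 4.0822
θ=339°: circle(B,6.00) ∩ circle(D,7.00): a=0.4488, h=5.9832
θ=339°:   candidates: C₊=(0.8554,5.6411) cross=24.424; C₋=(1.9059,-6.2791) cross=-24.424
θ=339°:   branch + wants cross > 0 → take C=(0.8554,5.6411) (cross=24.424)
θ=339°: ex = (C−B)/|BC| = (-0.0130,0.9999); ey = (-0.9999,-0.0130)
θ=339°: P = B + -3.01·ex + 0.61·ey = (0.3629,-3.3761)
θ=357°: B = A + 1.00·(cos357°, sin357°) = (0.9986, -0.0523)
θ=357°: |BD| = 4.0017
θ=357°: circle(B,6.00) ∩ circle(D,7.00): a=0.3766, h=5.9882
θ=357°:   candidates: C₊=(1.2968,5.9402) cross=23.963; C₋=(1.4535,-6.0351) cross=-23.963
θ=357°:   branch + wants cross > 0 → take C=(1.2968,5.9402) (cross=23.963)
θ=357°: ex = (C−B)/|BC| = (0.0497,0.9988); ey = (-0.9988,0.0497)
θ=357°: P = B + -3.01·ex + 0.61·ey = (0.2398,-3.0283)

θ=51°: -0.85 -1.91
θ=339°: 0.36 -3.38
θ=357°: 0.24 -3.03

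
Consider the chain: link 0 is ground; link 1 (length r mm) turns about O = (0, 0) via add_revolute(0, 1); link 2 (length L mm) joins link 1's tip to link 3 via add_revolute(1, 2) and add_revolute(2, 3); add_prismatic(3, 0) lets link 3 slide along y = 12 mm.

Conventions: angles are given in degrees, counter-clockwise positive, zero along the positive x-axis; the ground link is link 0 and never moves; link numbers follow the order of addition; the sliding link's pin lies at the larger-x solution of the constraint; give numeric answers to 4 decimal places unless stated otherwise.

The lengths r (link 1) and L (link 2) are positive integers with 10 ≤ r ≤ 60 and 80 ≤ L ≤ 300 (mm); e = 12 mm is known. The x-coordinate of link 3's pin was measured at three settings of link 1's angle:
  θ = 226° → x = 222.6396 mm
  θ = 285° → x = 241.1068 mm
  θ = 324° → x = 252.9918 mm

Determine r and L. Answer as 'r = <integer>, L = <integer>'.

constraint per measurement: (x − r cos θ)² + (r sin θ − e)² = L²
subtracting the θ₁ and θ₂ equations cancels the r² and L² terms:
r = (x₁² − x₂²) / (2[(x₁cos θ₁ + e sin θ₁) − (x₂cos θ₂ + e sin θ₂)]) = 20.0000 → r = 20
L² = (x₁ − r cos θ₁)² + (r sin θ₁ − e)² = 56644.0131 → L = 238.0000 → L = 238
check at θ₃=324°: x = 252.9918 (printed 252.9918) ✓

r = 20, L = 238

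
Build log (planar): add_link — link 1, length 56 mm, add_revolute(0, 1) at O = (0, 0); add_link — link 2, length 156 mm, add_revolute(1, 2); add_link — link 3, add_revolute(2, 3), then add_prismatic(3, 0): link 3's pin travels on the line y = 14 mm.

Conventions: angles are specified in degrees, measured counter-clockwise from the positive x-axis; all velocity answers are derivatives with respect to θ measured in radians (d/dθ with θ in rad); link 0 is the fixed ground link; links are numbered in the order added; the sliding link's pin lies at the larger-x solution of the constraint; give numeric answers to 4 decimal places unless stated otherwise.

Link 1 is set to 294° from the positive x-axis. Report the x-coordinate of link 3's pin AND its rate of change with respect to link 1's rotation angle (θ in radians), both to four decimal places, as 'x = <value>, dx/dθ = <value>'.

geometry: r = 56 mm, L = 156 mm, e = 14 mm
crank pin P = (r cos θ, r sin θ) = (22.777252, -51.158546)
h = r sin θ − e = -51.158546 − 14 = -65.158546
x = r cos θ + √(L² − h²) = 22.777252 + 141.740481 = 164.517733
dx/dθ = −r sin θ − h·r cos θ/√(L² − h²) (θ in radians; h = -65.158546) = 61.629320

x = 164.5177, dx/dθ = 61.6293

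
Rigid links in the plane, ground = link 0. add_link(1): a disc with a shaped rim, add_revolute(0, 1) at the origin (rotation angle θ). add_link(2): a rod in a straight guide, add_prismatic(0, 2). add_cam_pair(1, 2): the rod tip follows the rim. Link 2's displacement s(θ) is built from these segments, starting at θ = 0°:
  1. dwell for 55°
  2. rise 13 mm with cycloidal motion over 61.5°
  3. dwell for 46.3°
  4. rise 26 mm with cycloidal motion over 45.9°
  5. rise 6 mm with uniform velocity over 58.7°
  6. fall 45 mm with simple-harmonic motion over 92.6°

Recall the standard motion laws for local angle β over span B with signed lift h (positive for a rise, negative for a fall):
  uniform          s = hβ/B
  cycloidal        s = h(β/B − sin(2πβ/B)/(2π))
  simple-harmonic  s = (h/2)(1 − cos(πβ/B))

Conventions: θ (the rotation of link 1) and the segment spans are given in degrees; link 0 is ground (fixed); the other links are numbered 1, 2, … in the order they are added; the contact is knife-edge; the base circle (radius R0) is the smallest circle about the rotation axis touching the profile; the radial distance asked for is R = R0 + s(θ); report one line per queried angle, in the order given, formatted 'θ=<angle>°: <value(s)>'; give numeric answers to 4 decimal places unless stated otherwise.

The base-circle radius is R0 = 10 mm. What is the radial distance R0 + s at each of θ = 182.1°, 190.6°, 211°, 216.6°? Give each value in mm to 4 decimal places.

segment 1 (0° to 55°, dwell): s unchanged at 0.0000
segment 2 (55° to 116.5°, cycloidal, h = 13) is passed completely: s = 0.0000 + (13) = 13.0000
segment 3 (116.5° to 162.8°, dwell): s unchanged at 13.0000
θ = 182.1° falls in segment 4 (162.8° to 208.7°, cycloidal, h = 26): β = 182.1 − 162.8 = 19.3°, B = 45.9°; Δs = 26·(0.4205 − sin(2π·0.4205)/(2π)) = 8.9499; s = 13.0000 + 8.9499 = 21.9499
θ = 190.6° falls in segment 4 (162.8° to 208.7°, cycloidal, h = 26): β = 190.6 − 162.8 = 27.8°, B = 45.9°; Δs = 26·(0.6057 − sin(2π·0.6057)/(2π)) = 18.2971; s = 13.0000 + 18.2971 = 31.2971
segment 4 (162.8° to 208.7°, cycloidal, h = 26) is passed completely: s = 13.0000 + (26) = 39.0000
θ = 211° falls in segment 5 (208.7° to 267.4°, uniform, h = 6): β = 211 − 208.7 = 2.3°, B = 58.7°; Δs = 6·2.3/58.7 = 0.2351; s = 39.0000 + 0.2351 = 39.2351
θ = 216.6° falls in segment 5 (208.7° to 267.4°, uniform, h = 6): β = 216.6 − 208.7 = 7.9°, B = 58.7°; Δs = 6·7.9/58.7 = 0.8075; s = 39.0000 + 0.8075 = 39.8075
θ=182.1°: R = R0 + s = 10 + 21.9499 = 31.9499
θ=190.6°: R = R0 + s = 10 + 31.2971 = 41.2971
θ=211°: R = R0 + s = 10 + 39.2351 = 49.2351
θ=216.6°: R = R0 + s = 10 + 39.8075 = 49.8075

θ=182.1°: 31.9499
θ=190.6°: 41.2971
θ=211°: 49.2351
θ=216.6°: 49.8075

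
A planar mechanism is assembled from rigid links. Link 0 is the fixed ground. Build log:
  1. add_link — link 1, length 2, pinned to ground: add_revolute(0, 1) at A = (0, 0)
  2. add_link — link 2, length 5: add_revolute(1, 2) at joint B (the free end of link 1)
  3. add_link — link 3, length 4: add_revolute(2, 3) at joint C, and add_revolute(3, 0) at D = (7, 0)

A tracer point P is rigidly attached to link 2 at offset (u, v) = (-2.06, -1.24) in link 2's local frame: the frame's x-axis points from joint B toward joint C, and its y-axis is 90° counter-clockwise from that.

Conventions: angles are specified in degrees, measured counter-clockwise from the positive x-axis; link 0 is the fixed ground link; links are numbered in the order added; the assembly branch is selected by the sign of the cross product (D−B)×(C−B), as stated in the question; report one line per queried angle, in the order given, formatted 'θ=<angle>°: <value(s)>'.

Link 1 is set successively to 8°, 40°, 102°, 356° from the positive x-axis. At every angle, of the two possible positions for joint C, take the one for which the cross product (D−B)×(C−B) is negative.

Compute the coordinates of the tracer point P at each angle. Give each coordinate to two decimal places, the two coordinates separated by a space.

A=(0,0), D=(7.00,0)
θ=8°: B = A + 2.00·(cos8°, sin8°) = (1.9805, 0.2783)
θ=8°: |BD| = 5.0272
θ=8°: circle(B,5.00) ∩ circle(D,4.00): a=3.4087, h=3.6580
θ=8°:   candidates: C₊=(5.5866,3.7420) cross=18.389; C₋=(5.1815,-3.5627) cross=-18.389
θ=8°:   branch - wants cross < 0 → take C=(5.1815,-3.5627) (cross=-18.389)
θ=8°: ex = (C−B)/|BC| = (0.6402,-0.7682); ey = (0.7682,0.6402)
θ=8°: P = B + -2.06·ex + -1.24·ey = (-0.2908,1.0670)
θ=40°: B = A + 2.00·(cos40°, sin40°) = (1.5321, 1.2856)
θ=40°: |BD| = 5.6170
θ=40°: circle(B,5.00) ∩ circle(D,4.00): a=3.6096, h=3.4598
θ=40°:   candidates: C₊=(5.8378,3.8274) cross=19.434; C₋=(4.2541,-2.9086) cross=-19.434
θ=40°:   branch - wants cross < 0 → take C=(4.2541,-2.9086) (cross=-19.434)
θ=40°: ex = (C−B)/|BC| = (0.5444,-0.8388); ey = (0.8388,0.5444)
θ=40°: P = B + -2.06·ex + -1.24·ey = (-0.6295,2.3385)
θ=102°: B = A + 2.00·(cos102°, sin102°) = (-0.4158, 1.9563)
θ=102°: |BD| = 7.6695
θ=102°: circle(B,5.00) ∩ circle(D,4.00): a=4.4215, h=2.3346
θ=102°:   candidates: C₊=(4.4549,3.0859) cross=17.905; C₋=(3.2639,-1.4289) cross=-17.905
θ=102°:   branch - wants cross < 0 → take C=(3.2639,-1.4289) (cross=-17.905)
θ=102°: ex = (C−B)/|BC| = (0.7359,-0.6770); ey = (0.6770,0.7359)
θ=102°: P = B + -2.06·ex + -1.24·ey = (-2.7714,2.4384)
θ=356°: B = A + 2.00·(cos356°, sin356°) = (1.9951, -0.1395)
θ=356°: |BD| = 5.0068
θ=356°: circle(B,5.00) ∩ circle(D,4.00): a=3.4022, h=3.6640
θ=356°:   candidates: C₊=(5.2939,3.6179) cross=18.345; C₋=(5.4981,-3.7073) cross=-18.345
θ=356°:   branch - wants cross < 0 → take C=(5.4981,-3.7073) (cross=-18.345)
θ=356°: ex = (C−B)/|BC| = (0.7006,-0.7136); ey = (0.7136,0.7006)
θ=356°: P = B + -2.06·ex + -1.24·ey = (-0.3329,0.4617)

θ=8°: -0.29 1.07
θ=40°: -0.63 2.34
θ=102°: -2.77 2.44
θ=356°: -0.33 0.46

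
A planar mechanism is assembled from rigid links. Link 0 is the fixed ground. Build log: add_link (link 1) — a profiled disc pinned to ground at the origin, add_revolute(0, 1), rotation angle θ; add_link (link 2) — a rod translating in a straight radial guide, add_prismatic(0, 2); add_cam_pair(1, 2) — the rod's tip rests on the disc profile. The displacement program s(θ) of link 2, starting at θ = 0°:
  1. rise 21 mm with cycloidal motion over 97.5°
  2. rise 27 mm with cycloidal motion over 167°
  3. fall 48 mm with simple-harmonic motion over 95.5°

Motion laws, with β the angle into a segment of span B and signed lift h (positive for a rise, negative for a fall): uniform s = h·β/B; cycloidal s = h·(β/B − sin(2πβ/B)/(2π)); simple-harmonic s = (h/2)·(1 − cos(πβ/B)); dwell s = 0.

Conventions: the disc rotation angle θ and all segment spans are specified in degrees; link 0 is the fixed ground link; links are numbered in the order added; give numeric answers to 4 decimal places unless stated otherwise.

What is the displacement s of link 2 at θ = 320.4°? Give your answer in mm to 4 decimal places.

seg 1 [0°–97.5°] cycloidal, h=21: full span → s += 21 → s = 21.0000
seg 2 [97.5°–264.5°] cycloidal, h=27: full span → s += 27 → s = 48.0000
seg 3 [264.5°–360°] simple-harmonic, h=-48: θ=320.4° here. β=55.9, B=95.5. -48/2·(1 − cos(π·0.5853)) = -30.3577 → s = 17.6423

17.6423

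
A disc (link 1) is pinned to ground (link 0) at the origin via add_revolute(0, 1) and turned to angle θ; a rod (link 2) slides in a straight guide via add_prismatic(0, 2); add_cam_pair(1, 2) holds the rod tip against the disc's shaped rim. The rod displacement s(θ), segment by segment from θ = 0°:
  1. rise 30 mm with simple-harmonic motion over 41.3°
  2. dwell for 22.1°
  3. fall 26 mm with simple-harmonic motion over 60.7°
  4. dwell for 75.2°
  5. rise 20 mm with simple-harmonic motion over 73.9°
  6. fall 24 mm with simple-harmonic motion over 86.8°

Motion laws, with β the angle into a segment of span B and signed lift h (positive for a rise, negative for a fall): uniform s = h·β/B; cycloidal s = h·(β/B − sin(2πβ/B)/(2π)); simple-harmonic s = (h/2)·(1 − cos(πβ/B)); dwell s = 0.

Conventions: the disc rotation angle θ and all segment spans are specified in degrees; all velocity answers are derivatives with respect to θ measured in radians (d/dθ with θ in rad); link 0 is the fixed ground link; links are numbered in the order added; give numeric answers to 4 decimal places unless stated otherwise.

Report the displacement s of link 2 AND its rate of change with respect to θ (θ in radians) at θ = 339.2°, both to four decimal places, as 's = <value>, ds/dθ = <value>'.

segment 1 (0° to 41.3°, simple-harmonic, h = 30) is passed completely: s = 0.0000 + (30) = 30.0000
segment 2 (41.3° to 63.4°, dwell): s unchanged at 30.0000
segment 3 (63.4° to 124.1°, simple-harmonic, h = -26) is passed completely: s = 30.0000 + (-26) = 4.0000
segment 4 (124.1° to 199.3°, dwell): s unchanged at 4.0000
segment 5 (199.3° to 273.2°, simple-harmonic, h = 20) is passed completely: s = 4.0000 + (20) = 24.0000
θ = 339.2° falls in segment 6 (273.2° to 360°, simple-harmonic, h = -24): β = 339.2 − 273.2 = 66°, B = 86.8°; Δs = -24/2·(1 − cos(π·0.7604)) = -20.7571; s = 24.0000 − 20.7571 = 3.2429
velocity in seg [273.2°–360°] (simple-harmonic), θ in radians: β = 66° = 1.1519 rad, B = 86.8° = 1.5149 rad; ds/dθ = (πh/(2B)) sin(πβ/B) = (π·(-24)/(2·1.5149)) sin(π·0.7604) = -17.013792 mm/rad

s = 3.2429, ds/dθ = -17.0138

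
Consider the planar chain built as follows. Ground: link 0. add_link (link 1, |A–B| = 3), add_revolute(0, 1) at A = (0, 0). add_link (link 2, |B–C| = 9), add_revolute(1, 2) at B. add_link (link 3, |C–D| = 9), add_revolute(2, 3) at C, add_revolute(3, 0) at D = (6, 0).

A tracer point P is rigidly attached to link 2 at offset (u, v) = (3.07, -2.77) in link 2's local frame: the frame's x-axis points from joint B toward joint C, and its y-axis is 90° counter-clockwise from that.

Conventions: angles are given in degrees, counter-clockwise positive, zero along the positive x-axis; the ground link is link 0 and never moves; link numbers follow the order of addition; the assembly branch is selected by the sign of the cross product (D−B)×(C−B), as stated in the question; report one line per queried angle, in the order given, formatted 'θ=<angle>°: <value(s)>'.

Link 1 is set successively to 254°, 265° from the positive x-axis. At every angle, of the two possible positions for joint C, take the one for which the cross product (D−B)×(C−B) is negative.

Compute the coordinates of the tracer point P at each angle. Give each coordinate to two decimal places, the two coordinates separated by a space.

A=(0,0), D=(6.00,0)
θ=254°: B = A + 3.00·(cos254°, sin254°) = (-0.8269, -2.8838)
θ=254°: |BD| = 7.4110
θ=254°: circle(B,9.00) ∩ circle(D,9.00): a=3.7055, h=8.2018
θ=254°:   candidates: C₊=(-0.6050,6.1135) cross=60.783; C₋=(5.7780,-8.9973) cross=-60.783
θ=254°:   branch - wants cross < 0 → take C=(5.7780,-8.9973) (cross=-60.783)
θ=254°: ex = (C−B)/|BC| = (0.7339,-0.6793); ey = (0.6793,0.7339)
θ=254°: P = B + 3.07·ex + -2.77·ey = (-0.4555,-7.0020)
θ=265°: B = A + 3.00·(cos265°, sin265°) = (-0.2615, -2.9886)
θ=265°: |BD| = 6.9381
θ=265°: circle(B,9.00) ∩ circle(D,9.00): a=3.4691, h=8.3046
θ=265°:   candidates: C₊=(-0.7079,6.0003) cross=57.618; C₋=(6.4464,-8.9889) cross=-57.618
θ=265°:   branch - wants cross < 0 → take C=(6.4464,-8.9889) (cross=-57.618)
θ=265°: ex = (C−B)/|BC| = (0.7453,-0.6667); ey = (0.6667,0.7453)
θ=265°: P = B + 3.07·ex + -2.77·ey = (0.1799,-7.0999)

θ=254°: -0.46 -7.00
θ=265°: 0.18 -7.10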